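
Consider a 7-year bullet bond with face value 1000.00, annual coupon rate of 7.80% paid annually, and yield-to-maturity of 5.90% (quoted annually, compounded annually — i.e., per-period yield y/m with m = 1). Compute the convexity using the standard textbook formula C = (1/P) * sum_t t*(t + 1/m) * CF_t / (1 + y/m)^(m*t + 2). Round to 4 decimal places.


Coupon per period c = face * coupon_rate / m = 78.000000
Periods per year m = 1; per-period yield y/m = 0.059000
Number of cashflows N = 7
Cashflows (t years, CF_t, discount factor 1/(1+y/m)^(m*t), PV):
  t = 1.0000: CF_t = 78.000000, DF = 0.944287, PV = 73.654391
  t = 2.0000: CF_t = 78.000000, DF = 0.891678, PV = 69.550889
  t = 3.0000: CF_t = 78.000000, DF = 0.842000, PV = 65.676004
  t = 4.0000: CF_t = 78.000000, DF = 0.795090, PV = 62.017001
  t = 5.0000: CF_t = 78.000000, DF = 0.750793, PV = 58.561852
  t = 6.0000: CF_t = 78.000000, DF = 0.708964, PV = 55.299199
  t = 7.0000: CF_t = 1078.000000, DF = 0.669466, PV = 721.683939
Price P = sum_t PV_t = 1106.443275
Convexity numerator sum_t t*(t + 1/m) * CF_t / (1+y/m)^(m*t + 2):
  t = 1.0000: term = 131.352009
  t = 2.0000: term = 372.102007
  t = 3.0000: term = 702.742223
  t = 4.0000: term = 1105.983984
  t = 5.0000: term = 1566.549552
  t = 6.0000: term = 2070.981466
  t = 7.0000: term = 36036.545044
Convexity = (1/P) * sum = 41986.256284 / 1106.443275 = 37.947048

Answer: Convexity = 37.9470


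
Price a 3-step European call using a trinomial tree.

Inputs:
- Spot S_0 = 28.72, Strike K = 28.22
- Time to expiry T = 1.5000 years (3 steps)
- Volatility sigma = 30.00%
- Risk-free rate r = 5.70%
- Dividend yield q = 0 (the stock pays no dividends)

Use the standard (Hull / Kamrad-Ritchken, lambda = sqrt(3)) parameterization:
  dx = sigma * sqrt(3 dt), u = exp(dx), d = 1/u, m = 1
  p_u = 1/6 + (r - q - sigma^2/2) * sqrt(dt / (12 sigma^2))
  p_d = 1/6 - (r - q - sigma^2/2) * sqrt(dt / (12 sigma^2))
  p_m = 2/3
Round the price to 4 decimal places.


Answer: Price = V(0,0) = 5.2627

Derivation:
dt = T/N = 0.500000; dx = sigma*sqrt(3*dt) = 0.367423
u = exp(dx) = 1.444009; d = 1/u = 0.692516
p_u = 0.174832, p_m = 0.666667, p_d = 0.158502
Discount per step: exp(-r*dt) = 0.971902
Stock lattice S(k, j) with j the centered position index:
  k=0: S(0,+0) = 28.7200
  k=1: S(1,-1) = 19.8891; S(1,+0) = 28.7200; S(1,+1) = 41.4719
  k=2: S(2,-2) = 13.7735; S(2,-1) = 19.8891; S(2,+0) = 28.7200; S(2,+1) = 41.4719; S(2,+2) = 59.8859
  k=3: S(3,-3) = 9.5384; S(3,-2) = 13.7735; S(3,-1) = 19.8891; S(3,+0) = 28.7200; S(3,+1) = 41.4719; S(3,+2) = 59.8859; S(3,+3) = 86.4758
Terminal payoffs V(N, j) = max(S_T - K, 0):
  V(3,-3) = 0.000000; V(3,-2) = 0.000000; V(3,-1) = 0.000000; V(3,+0) = 0.500000; V(3,+1) = 13.251946; V(3,+2) = 31.665875; V(3,+3) = 58.255759
Backward induction: V(k, j) = exp(-r*dt) * [p_u * V(k+1, j+1) + p_m * V(k+1, j) + p_d * V(k+1, j-1)]
  V(2,-2) = exp(-r*dt) * [p_u*0.000000 + p_m*0.000000 + p_d*0.000000] = 0.000000
  V(2,-1) = exp(-r*dt) * [p_u*0.500000 + p_m*0.000000 + p_d*0.000000] = 0.084960
  V(2,+0) = exp(-r*dt) * [p_u*13.251946 + p_m*0.500000 + p_d*0.000000] = 2.575728
  V(2,+1) = exp(-r*dt) * [p_u*31.665875 + p_m*13.251946 + p_d*0.500000] = 14.044064
  V(2,+2) = exp(-r*dt) * [p_u*58.255759 + p_m*31.665875 + p_d*13.251946] = 32.457638
  V(1,-1) = exp(-r*dt) * [p_u*2.575728 + p_m*0.084960 + p_d*0.000000] = 0.492714
  V(1,+0) = exp(-r*dt) * [p_u*14.044064 + p_m*2.575728 + p_d*0.084960] = 4.068349
  V(1,+1) = exp(-r*dt) * [p_u*32.457638 + p_m*14.044064 + p_d*2.575728] = 15.011603
  V(0,+0) = exp(-r*dt) * [p_u*15.011603 + p_m*4.068349 + p_d*0.492714] = 5.262688


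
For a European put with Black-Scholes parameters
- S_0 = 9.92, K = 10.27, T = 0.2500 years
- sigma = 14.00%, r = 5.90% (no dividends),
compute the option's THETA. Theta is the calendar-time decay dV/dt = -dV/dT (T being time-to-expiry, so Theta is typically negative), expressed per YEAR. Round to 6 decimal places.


Answer: Theta = -0.163669

Derivation:
d1 = -0.2496300378; d2 = -0.3196300378
phi(d1) = 0.3867038551; exp(-qT) = 1.0000000000; exp(-rT) = 0.9853582484
Theta = -S*exp(-qT)*phi(d1)*sigma/(2*sqrt(T)) + r*K*exp(-rT)*N(-d2) - q*S*exp(-qT)*N(-d1)
N(-d1) = 0.5985632665; N(-d2) = 0.6253755994; sqrt(T) = 0.5000000000
Term 1 = -9.9200 * 1.0000000000 * 0.3867038551 * 0.1400 / (2 * 0.5000000000) = -0.5370543140
Term 2 = 0.0590 * 10.2700 * 0.9853582484 * 0.6253755994 = 0.3733855818
Term 3 = 0 (no dividend yield, q = 0)
Theta = -0.5370543140 + (0.3733855818) + (0.0000000000) = -0.163669


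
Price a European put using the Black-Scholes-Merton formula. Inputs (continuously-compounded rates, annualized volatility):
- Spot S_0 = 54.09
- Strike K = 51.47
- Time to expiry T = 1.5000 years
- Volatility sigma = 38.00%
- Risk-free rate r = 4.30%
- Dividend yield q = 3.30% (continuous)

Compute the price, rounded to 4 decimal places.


Answer: Price = 7.6511

Derivation:
d1 = (ln(S/K) + (r - q + 0.5*sigma^2) * T) / (sigma * sqrt(T)) = 0.37161383
d2 = d1 - sigma * sqrt(T) = -0.09378922
exp(-rT) = 0.93753611; exp(-qT) = 0.95170516
P = K * exp(-rT) * N(-d2) - S_0 * exp(-qT) * N(-d1)
N(-d1) = 0.35509019; N(-d2) = 0.53736170
P = 51.4700 * 0.93753611 * 0.53736170 - 54.0900 * 0.95170516 * 0.35509019 = 7.6511


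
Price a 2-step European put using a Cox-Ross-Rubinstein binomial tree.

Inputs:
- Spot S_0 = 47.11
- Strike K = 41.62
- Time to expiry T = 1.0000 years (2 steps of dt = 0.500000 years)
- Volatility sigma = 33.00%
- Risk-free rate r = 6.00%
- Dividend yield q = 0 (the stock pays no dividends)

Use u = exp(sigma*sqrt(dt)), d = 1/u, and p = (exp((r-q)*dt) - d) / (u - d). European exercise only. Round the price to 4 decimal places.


dt = T/N = 0.500000
u = exp(sigma*sqrt(dt)) = 1.262817; d = 1/u = 0.791880
p = (exp((r-q)*dt) - d) / (u - d) = 0.506595
Discount per step: exp(-r*dt) = 0.970446
Stock lattice S(k, i) with i counting down-moves:
  k=0: S(0,0) = 47.1100
  k=1: S(1,0) = 59.4913; S(1,1) = 37.3055
  k=2: S(2,0) = 75.1267; S(2,1) = 47.1100; S(2,2) = 29.5415
Terminal payoffs V(N, i) = max(K - S_T, 0):
  V(2,0) = 0.000000; V(2,1) = 0.000000; V(2,2) = 12.078537
Backward induction: V(k, i) = exp(-r*dt) * [p * V(k+1, i) + (1-p) * V(k+1, i+1)].
  V(1,0) = exp(-r*dt) * [p*0.000000 + (1-p)*0.000000] = 0.000000
  V(1,1) = exp(-r*dt) * [p*0.000000 + (1-p)*12.078537] = 5.783479
  V(0,0) = exp(-r*dt) * [p*0.000000 + (1-p)*5.783479] = 2.769261

Answer: Price = V(0,0) = 2.7693


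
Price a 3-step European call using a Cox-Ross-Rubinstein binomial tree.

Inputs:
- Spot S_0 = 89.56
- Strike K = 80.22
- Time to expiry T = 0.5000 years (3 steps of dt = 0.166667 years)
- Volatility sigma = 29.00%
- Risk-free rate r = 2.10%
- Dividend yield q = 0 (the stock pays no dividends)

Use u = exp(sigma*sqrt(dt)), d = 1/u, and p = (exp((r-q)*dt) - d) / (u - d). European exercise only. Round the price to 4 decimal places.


dt = T/N = 0.166667
u = exp(sigma*sqrt(dt)) = 1.125685; d = 1/u = 0.888348
p = (exp((r-q)*dt) - d) / (u - d) = 0.485209
Discount per step: exp(-r*dt) = 0.996506
Stock lattice S(k, i) with i counting down-moves:
  k=0: S(0,0) = 89.5600
  k=1: S(1,0) = 100.8164; S(1,1) = 79.5604
  k=2: S(2,0) = 113.4875; S(2,1) = 89.5600; S(2,2) = 70.6773
  k=3: S(3,0) = 127.7512; S(3,1) = 100.8164; S(3,2) = 79.5604; S(3,3) = 62.7860
Terminal payoffs V(N, i) = max(S_T - K, 0):
  V(3,0) = 47.531223; V(3,1) = 20.596375; V(3,2) = 0.000000; V(3,3) = 0.000000
Backward induction: V(k, i) = exp(-r*dt) * [p * V(k+1, i) + (1-p) * V(k+1, i+1)].
  V(2,0) = exp(-r*dt) * [p*47.531223 + (1-p)*20.596375] = 33.547791
  V(2,1) = exp(-r*dt) * [p*20.596375 + (1-p)*0.000000] = 9.958636
  V(2,2) = exp(-r*dt) * [p*0.000000 + (1-p)*0.000000] = 0.000000
  V(1,0) = exp(-r*dt) * [p*33.547791 + (1-p)*9.958636] = 21.329529
  V(1,1) = exp(-r*dt) * [p*9.958636 + (1-p)*0.000000] = 4.815140
  V(0,0) = exp(-r*dt) * [p*21.329529 + (1-p)*4.815140] = 12.783255

Answer: Price = V(0,0) = 12.7833


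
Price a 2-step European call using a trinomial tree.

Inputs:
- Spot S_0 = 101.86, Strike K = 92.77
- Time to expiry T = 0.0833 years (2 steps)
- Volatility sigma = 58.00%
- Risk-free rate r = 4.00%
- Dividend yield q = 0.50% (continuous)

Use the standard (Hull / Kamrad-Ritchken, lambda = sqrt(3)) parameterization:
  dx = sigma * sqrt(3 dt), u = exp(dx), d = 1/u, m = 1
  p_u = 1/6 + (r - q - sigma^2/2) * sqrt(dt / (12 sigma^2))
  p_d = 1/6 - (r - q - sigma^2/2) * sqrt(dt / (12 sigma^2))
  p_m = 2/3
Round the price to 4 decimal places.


dt = T/N = 0.041650; dx = sigma*sqrt(3*dt) = 0.205020
u = exp(dx) = 1.227550; d = 1/u = 0.814631
p_u = 0.153137, p_m = 0.666667, p_d = 0.180197
Discount per step: exp(-r*dt) = 0.998335
Stock lattice S(k, j) with j the centered position index:
  k=0: S(0,+0) = 101.8600
  k=1: S(1,-1) = 82.9783; S(1,+0) = 101.8600; S(1,+1) = 125.0382
  k=2: S(2,-2) = 67.5967; S(2,-1) = 82.9783; S(2,+0) = 101.8600; S(2,+1) = 125.0382; S(2,+2) = 153.4906
Terminal payoffs V(N, j) = max(S_T - K, 0):
  V(2,-2) = 0.000000; V(2,-1) = 0.000000; V(2,+0) = 9.090000; V(2,+1) = 32.268198; V(2,+2) = 60.720584
Backward induction: V(k, j) = exp(-r*dt) * [p_u * V(k+1, j+1) + p_m * V(k+1, j) + p_d * V(k+1, j-1)]
  V(1,-1) = exp(-r*dt) * [p_u*9.090000 + p_m*0.000000 + p_d*0.000000] = 1.389696
  V(1,+0) = exp(-r*dt) * [p_u*32.268198 + p_m*9.090000 + p_d*0.000000] = 10.983136
  V(1,+1) = exp(-r*dt) * [p_u*60.720584 + p_m*32.268198 + p_d*9.090000] = 32.394660
  V(0,+0) = exp(-r*dt) * [p_u*32.394660 + p_m*10.983136 + p_d*1.389696] = 12.512461

Answer: Price = V(0,0) = 12.5125


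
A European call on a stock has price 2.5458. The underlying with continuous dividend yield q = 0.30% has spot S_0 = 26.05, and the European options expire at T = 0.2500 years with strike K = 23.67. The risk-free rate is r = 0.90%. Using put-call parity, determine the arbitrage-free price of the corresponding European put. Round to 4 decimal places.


Put-call parity: C - P = S_0 * exp(-qT) - K * exp(-rT).
S_0 * exp(-qT) = 26.0500 * 0.99925028 = 26.03046982
K * exp(-rT) = 23.6700 * 0.99775253 = 23.61680237
P = C - S*exp(-qT) + K*exp(-rT)
P = 2.5458 - 26.03046982 + 23.61680237 = 0.1321

Answer: Put price = 0.1321


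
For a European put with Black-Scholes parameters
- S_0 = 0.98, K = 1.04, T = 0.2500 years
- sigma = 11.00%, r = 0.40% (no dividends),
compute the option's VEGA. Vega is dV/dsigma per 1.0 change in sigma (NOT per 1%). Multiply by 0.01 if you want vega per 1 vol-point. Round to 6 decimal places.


d1 = -1.0347440086; d2 = -1.0897440086
phi(d1) = 0.2335670444; exp(-qT) = 1.0000000000; exp(-rT) = 0.9990004998
Vega = S * exp(-qT) * phi(d1) * sqrt(T) = 0.9800 * 1.0000000000 * 0.2335670444 * 0.5000000000 = 0.114448

Answer: Vega = 0.114448


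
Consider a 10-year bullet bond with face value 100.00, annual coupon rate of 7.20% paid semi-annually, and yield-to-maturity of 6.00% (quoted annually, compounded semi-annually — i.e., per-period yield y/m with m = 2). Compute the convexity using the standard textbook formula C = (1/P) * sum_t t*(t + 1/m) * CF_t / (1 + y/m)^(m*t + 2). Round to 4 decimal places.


Coupon per period c = face * coupon_rate / m = 3.600000
Periods per year m = 2; per-period yield y/m = 0.030000
Number of cashflows N = 20
Cashflows (t years, CF_t, discount factor 1/(1+y/m)^(m*t), PV):
  t = 0.5000: CF_t = 3.600000, DF = 0.970874, PV = 3.495146
  t = 1.0000: CF_t = 3.600000, DF = 0.942596, PV = 3.393345
  t = 1.5000: CF_t = 3.600000, DF = 0.915142, PV = 3.294510
  t = 2.0000: CF_t = 3.600000, DF = 0.888487, PV = 3.198553
  t = 2.5000: CF_t = 3.600000, DF = 0.862609, PV = 3.105392
  t = 3.0000: CF_t = 3.600000, DF = 0.837484, PV = 3.014943
  t = 3.5000: CF_t = 3.600000, DF = 0.813092, PV = 2.927129
  t = 4.0000: CF_t = 3.600000, DF = 0.789409, PV = 2.841873
  t = 4.5000: CF_t = 3.600000, DF = 0.766417, PV = 2.759100
  t = 5.0000: CF_t = 3.600000, DF = 0.744094, PV = 2.678738
  t = 5.5000: CF_t = 3.600000, DF = 0.722421, PV = 2.600717
  t = 6.0000: CF_t = 3.600000, DF = 0.701380, PV = 2.524968
  t = 6.5000: CF_t = 3.600000, DF = 0.680951, PV = 2.451425
  t = 7.0000: CF_t = 3.600000, DF = 0.661118, PV = 2.380024
  t = 7.5000: CF_t = 3.600000, DF = 0.641862, PV = 2.310703
  t = 8.0000: CF_t = 3.600000, DF = 0.623167, PV = 2.243401
  t = 8.5000: CF_t = 3.600000, DF = 0.605016, PV = 2.178059
  t = 9.0000: CF_t = 3.600000, DF = 0.587395, PV = 2.114621
  t = 9.5000: CF_t = 3.600000, DF = 0.570286, PV = 2.053030
  t = 10.0000: CF_t = 103.600000, DF = 0.553676, PV = 57.360808
Price P = sum_t PV_t = 108.926485
Convexity numerator sum_t t*(t + 1/m) * CF_t / (1+y/m)^(m*t + 2):
  t = 0.5000: term = 1.647255
  t = 1.0000: term = 4.797830
  t = 1.5000: term = 9.316175
  t = 2.0000: term = 15.074717
  t = 2.5000: term = 21.953471
  t = 3.0000: term = 29.839669
  t = 3.5000: term = 38.627403
  t = 4.0000: term = 48.217286
  t = 4.5000: term = 58.516123
  t = 5.0000: term = 69.436608
  t = 5.5000: term = 80.897019
  t = 6.0000: term = 92.820940
  t = 6.5000: term = 105.136987
  t = 7.0000: term = 117.778552
  t = 7.5000: term = 130.683552
  t = 8.0000: term = 143.794200
  t = 8.5000: term = 157.056772
  t = 9.0000: term = 170.421397
  t = 9.5000: term = 183.841852
  t = 10.0000: term = 5677.146625
Convexity = (1/P) * sum = 7157.004433 / 108.926485 = 65.704906

Answer: Convexity = 65.7049


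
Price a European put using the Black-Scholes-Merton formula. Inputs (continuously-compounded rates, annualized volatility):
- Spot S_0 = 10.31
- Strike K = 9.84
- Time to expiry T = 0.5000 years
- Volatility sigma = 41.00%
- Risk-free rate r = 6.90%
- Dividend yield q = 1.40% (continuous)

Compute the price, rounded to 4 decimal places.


Answer: Price = 0.8087

Derivation:
d1 = (ln(S/K) + (r - q + 0.5*sigma^2) * T) / (sigma * sqrt(T)) = 0.40075221
d2 = d1 - sigma * sqrt(T) = 0.11083843
exp(-rT) = 0.96608834; exp(-qT) = 0.99302444
P = K * exp(-rT) * N(-d2) - S_0 * exp(-qT) * N(-d1)
N(-d1) = 0.34430129; N(-d2) = 0.45587224
P = 9.8400 * 0.96608834 * 0.45587224 - 10.3100 * 0.99302444 * 0.34430129 = 0.8087


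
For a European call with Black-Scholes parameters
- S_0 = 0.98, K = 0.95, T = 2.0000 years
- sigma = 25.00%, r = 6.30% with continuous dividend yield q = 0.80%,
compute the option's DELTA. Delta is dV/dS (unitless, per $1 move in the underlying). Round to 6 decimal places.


d1 = 0.5758411388; d2 = 0.2222877482
phi(d1) = 0.3379913276; exp(-qT) = 0.9841273201; exp(-rT) = 0.8816148468
N(d1) = 0.7176387180
Delta = exp(-qT) * N(d1) = 0.9841273201 * 0.7176387180 = 0.706248

Answer: Delta = 0.706248


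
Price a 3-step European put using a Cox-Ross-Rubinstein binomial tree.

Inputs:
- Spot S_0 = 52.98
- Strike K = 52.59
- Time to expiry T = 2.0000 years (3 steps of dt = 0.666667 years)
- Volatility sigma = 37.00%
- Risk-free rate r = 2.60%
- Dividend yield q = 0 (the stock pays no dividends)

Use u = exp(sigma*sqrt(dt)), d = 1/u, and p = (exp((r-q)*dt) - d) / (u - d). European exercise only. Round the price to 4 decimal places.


Answer: Price = V(0,0) = 10.0087

Derivation:
dt = T/N = 0.666667
u = exp(sigma*sqrt(dt)) = 1.352702; d = 1/u = 0.739261
p = (exp((r-q)*dt) - d) / (u - d) = 0.453546
Discount per step: exp(-r*dt) = 0.982816
Stock lattice S(k, i) with i counting down-moves:
  k=0: S(0,0) = 52.9800
  k=1: S(1,0) = 71.6661; S(1,1) = 39.1661
  k=2: S(2,0) = 96.9429; S(2,1) = 52.9800; S(2,2) = 28.9540
  k=3: S(3,0) = 131.1348; S(3,1) = 71.6661; S(3,2) = 39.1661; S(3,3) = 21.4045
Terminal payoffs V(N, i) = max(K - S_T, 0):
  V(3,0) = 0.000000; V(3,1) = 0.000000; V(3,2) = 13.423932; V(3,3) = 31.185455
Backward induction: V(k, i) = exp(-r*dt) * [p * V(k+1, i) + (1-p) * V(k+1, i+1)].
  V(2,0) = exp(-r*dt) * [p*0.000000 + (1-p)*0.000000] = 0.000000
  V(2,1) = exp(-r*dt) * [p*0.000000 + (1-p)*13.423932] = 7.209514
  V(2,2) = exp(-r*dt) * [p*13.423932 + (1-p)*31.185455] = 22.732334
  V(1,0) = exp(-r*dt) * [p*0.000000 + (1-p)*7.209514] = 3.871972
  V(1,1) = exp(-r*dt) * [p*7.209514 + (1-p)*22.732334] = 15.422376
  V(0,0) = exp(-r*dt) * [p*3.871972 + (1-p)*15.422376] = 10.008745


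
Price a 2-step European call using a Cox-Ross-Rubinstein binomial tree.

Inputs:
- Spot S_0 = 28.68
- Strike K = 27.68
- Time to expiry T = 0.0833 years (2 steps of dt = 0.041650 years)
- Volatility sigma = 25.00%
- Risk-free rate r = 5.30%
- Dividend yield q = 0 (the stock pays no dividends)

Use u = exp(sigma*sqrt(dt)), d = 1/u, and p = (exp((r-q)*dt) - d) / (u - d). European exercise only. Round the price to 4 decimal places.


dt = T/N = 0.041650
u = exp(sigma*sqrt(dt)) = 1.052345; d = 1/u = 0.950259
p = (exp((r-q)*dt) - d) / (u - d) = 0.508895
Discount per step: exp(-r*dt) = 0.997795
Stock lattice S(k, i) with i counting down-moves:
  k=0: S(0,0) = 28.6800
  k=1: S(1,0) = 30.1812; S(1,1) = 27.2534
  k=2: S(2,0) = 31.7611; S(2,1) = 28.6800; S(2,2) = 25.8978
Terminal payoffs V(N, i) = max(S_T - K, 0):
  V(2,0) = 4.081081; V(2,1) = 1.000000; V(2,2) = 0.000000
Backward induction: V(k, i) = exp(-r*dt) * [p * V(k+1, i) + (1-p) * V(k+1, i+1)].
  V(1,0) = exp(-r*dt) * [p*4.081081 + (1-p)*1.000000] = 2.562284
  V(1,1) = exp(-r*dt) * [p*1.000000 + (1-p)*0.000000] = 0.507773
  V(0,0) = exp(-r*dt) * [p*2.562284 + (1-p)*0.507773] = 1.549878

Answer: Price = V(0,0) = 1.5499


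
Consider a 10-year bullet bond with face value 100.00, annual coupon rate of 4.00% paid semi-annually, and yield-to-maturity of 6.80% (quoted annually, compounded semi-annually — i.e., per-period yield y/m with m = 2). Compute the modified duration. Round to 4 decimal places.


Coupon per period c = face * coupon_rate / m = 2.000000
Periods per year m = 2; per-period yield y/m = 0.034000
Number of cashflows N = 20
Cashflows (t years, CF_t, discount factor 1/(1+y/m)^(m*t), PV):
  t = 0.5000: CF_t = 2.000000, DF = 0.967118, PV = 1.934236
  t = 1.0000: CF_t = 2.000000, DF = 0.935317, PV = 1.870634
  t = 1.5000: CF_t = 2.000000, DF = 0.904562, PV = 1.809124
  t = 2.0000: CF_t = 2.000000, DF = 0.874818, PV = 1.749637
  t = 2.5000: CF_t = 2.000000, DF = 0.846052, PV = 1.692105
  t = 3.0000: CF_t = 2.000000, DF = 0.818233, PV = 1.636465
  t = 3.5000: CF_t = 2.000000, DF = 0.791327, PV = 1.582655
  t = 4.0000: CF_t = 2.000000, DF = 0.765307, PV = 1.530614
  t = 4.5000: CF_t = 2.000000, DF = 0.740142, PV = 1.480284
  t = 5.0000: CF_t = 2.000000, DF = 0.715805, PV = 1.431610
  t = 5.5000: CF_t = 2.000000, DF = 0.692268, PV = 1.384535
  t = 6.0000: CF_t = 2.000000, DF = 0.669505, PV = 1.339009
  t = 6.5000: CF_t = 2.000000, DF = 0.647490, PV = 1.294980
  t = 7.0000: CF_t = 2.000000, DF = 0.626199, PV = 1.252398
  t = 7.5000: CF_t = 2.000000, DF = 0.605608, PV = 1.211217
  t = 8.0000: CF_t = 2.000000, DF = 0.585695, PV = 1.171390
  t = 8.5000: CF_t = 2.000000, DF = 0.566436, PV = 1.132872
  t = 9.0000: CF_t = 2.000000, DF = 0.547810, PV = 1.095621
  t = 9.5000: CF_t = 2.000000, DF = 0.529797, PV = 1.059595
  t = 10.0000: CF_t = 102.000000, DF = 0.512377, PV = 52.262406
Price P = sum_t PV_t = 79.921386
First compute Macaulay numerator sum_t t * PV_t:
  t * PV_t at t = 0.5000: 0.967118
  t * PV_t at t = 1.0000: 1.870634
  t * PV_t at t = 1.5000: 2.713686
  t * PV_t at t = 2.0000: 3.499273
  t * PV_t at t = 2.5000: 4.230262
  t * PV_t at t = 3.0000: 4.909395
  t * PV_t at t = 3.5000: 5.539292
  t * PV_t at t = 4.0000: 6.122456
  t * PV_t at t = 4.5000: 6.661280
  t * PV_t at t = 5.0000: 7.158048
  t * PV_t at t = 5.5000: 7.614945
  t * PV_t at t = 6.0000: 8.034055
  t * PV_t at t = 6.5000: 8.417369
  t * PV_t at t = 7.0000: 8.766788
  t * PV_t at t = 7.5000: 9.084127
  t * PV_t at t = 8.0000: 9.371117
  t * PV_t at t = 8.5000: 9.629412
  t * PV_t at t = 9.0000: 9.860588
  t * PV_t at t = 9.5000: 10.066149
  t * PV_t at t = 10.0000: 522.624057
Macaulay duration D = 647.140051 / 79.921386 = 8.097208
Modified duration = D / (1 + y/m) = 8.097208 / (1 + 0.034000) = 7.830955

Answer: Modified duration = 7.8310


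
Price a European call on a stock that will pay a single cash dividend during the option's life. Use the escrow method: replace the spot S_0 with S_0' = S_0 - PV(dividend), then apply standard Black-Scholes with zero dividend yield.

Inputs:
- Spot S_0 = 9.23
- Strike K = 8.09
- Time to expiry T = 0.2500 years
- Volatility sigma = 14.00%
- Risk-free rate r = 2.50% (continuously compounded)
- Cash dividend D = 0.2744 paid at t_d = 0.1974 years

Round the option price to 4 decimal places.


Answer: Price = 0.9331

Derivation:
PV(D) = D * exp(-r * t_d) = 0.2744 * 0.99507716 = 0.27304917
S_0' = S_0 - PV(D) = 9.2300 - 0.27304917 = 8.95695083
d1 = (ln(S_0'/K) + (r + sigma^2/2)*T) / (sigma*sqrt(T)) = 1.57858755
d2 = d1 - sigma*sqrt(T) = 1.50858755
exp(-rT) = 0.99376949
N(d1) = 0.94278465; N(d2) = 0.93429789
C = S_0' * N(d1) - K * exp(-rT) * N(d2) = 8.95695083 * 0.94278465 - 8.0900 * 0.99376949 * 0.93429789 = 0.9331


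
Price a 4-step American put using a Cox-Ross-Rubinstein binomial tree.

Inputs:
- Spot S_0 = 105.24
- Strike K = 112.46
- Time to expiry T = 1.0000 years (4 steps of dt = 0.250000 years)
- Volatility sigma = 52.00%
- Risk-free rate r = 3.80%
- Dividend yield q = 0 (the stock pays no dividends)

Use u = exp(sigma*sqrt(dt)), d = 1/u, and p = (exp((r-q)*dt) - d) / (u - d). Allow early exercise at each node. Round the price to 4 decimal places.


dt = T/N = 0.250000
u = exp(sigma*sqrt(dt)) = 1.296930; d = 1/u = 0.771052
p = (exp((r-q)*dt) - d) / (u - d) = 0.453515
Discount per step: exp(-r*dt) = 0.990545
Stock lattice S(k, i) with i counting down-moves:
  k=0: S(0,0) = 105.2400
  k=1: S(1,0) = 136.4889; S(1,1) = 81.1455
  k=2: S(2,0) = 177.0166; S(2,1) = 105.2400; S(2,2) = 62.5673
  k=3: S(3,0) = 229.5781; S(3,1) = 136.4889; S(3,2) = 81.1455; S(3,3) = 48.2426
  k=4: S(4,0) = 297.7468; S(4,1) = 177.0166; S(4,2) = 105.2400; S(4,3) = 62.5673; S(4,4) = 37.1976
Terminal payoffs V(N, i) = max(K - S_T, 0):
  V(4,0) = 0.000000; V(4,1) = 0.000000; V(4,2) = 7.220000; V(4,3) = 49.892658; V(4,4) = 75.262429
Backward induction: V(k, i) = exp(-r*dt) * [p * V(k+1, i) + (1-p) * V(k+1, i+1)]; then take max(V_cont, immediate exercise) for American.
  V(3,0) = exp(-r*dt) * [p*0.000000 + (1-p)*0.000000] = 0.000000; exercise = 0.000000; V(3,0) = max -> 0.000000
  V(3,1) = exp(-r*dt) * [p*0.000000 + (1-p)*7.220000] = 3.908317; exercise = 0.000000; V(3,1) = max -> 3.908317
  V(3,2) = exp(-r*dt) * [p*7.220000 + (1-p)*49.892658] = 30.251220; exercise = 31.314531; V(3,2) = max -> 31.314531
  V(3,3) = exp(-r*dt) * [p*49.892658 + (1-p)*75.262429] = 63.154040; exercise = 64.217351; V(3,3) = max -> 64.217351
  V(2,0) = exp(-r*dt) * [p*0.000000 + (1-p)*3.908317] = 2.115643; exercise = 0.000000; V(2,0) = max -> 2.115643
  V(2,1) = exp(-r*dt) * [p*3.908317 + (1-p)*31.314531] = 18.706846; exercise = 7.220000; V(2,1) = max -> 18.706846
  V(2,2) = exp(-r*dt) * [p*31.314531 + (1-p)*64.217351] = 48.829346; exercise = 49.892658; V(2,2) = max -> 49.892658
  V(1,0) = exp(-r*dt) * [p*2.115643 + (1-p)*18.706846] = 11.076759; exercise = 0.000000; V(1,0) = max -> 11.076759
  V(1,1) = exp(-r*dt) * [p*18.706846 + (1-p)*49.892658] = 35.411419; exercise = 31.314531; V(1,1) = max -> 35.411419
  V(0,0) = exp(-r*dt) * [p*11.076759 + (1-p)*35.411419] = 24.144822; exercise = 7.220000; V(0,0) = max -> 24.144822

Answer: Price = V(0,0) = 24.1448


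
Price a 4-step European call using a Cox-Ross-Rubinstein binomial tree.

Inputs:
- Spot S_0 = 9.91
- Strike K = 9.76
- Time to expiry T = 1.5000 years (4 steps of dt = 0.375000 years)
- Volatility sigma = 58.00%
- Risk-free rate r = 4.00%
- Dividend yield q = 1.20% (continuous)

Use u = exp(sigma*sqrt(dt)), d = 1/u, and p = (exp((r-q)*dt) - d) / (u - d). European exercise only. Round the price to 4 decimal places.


Answer: Price = V(0,0) = 2.7721

Derivation:
dt = T/N = 0.375000
u = exp(sigma*sqrt(dt)) = 1.426432; d = 1/u = 0.701050
p = (exp((r-q)*dt) - d) / (u - d) = 0.426679
Discount per step: exp(-r*dt) = 0.985112
Stock lattice S(k, i) with i counting down-moves:
  k=0: S(0,0) = 9.9100
  k=1: S(1,0) = 14.1359; S(1,1) = 6.9474
  k=2: S(2,0) = 20.1640; S(2,1) = 9.9100; S(2,2) = 4.8705
  k=3: S(3,0) = 28.7625; S(3,1) = 14.1359; S(3,2) = 6.9474; S(3,3) = 3.4144
  k=4: S(4,0) = 41.0277; S(4,1) = 20.1640; S(4,2) = 9.9100; S(4,3) = 4.8705; S(4,4) = 2.3937
Terminal payoffs V(N, i) = max(S_T - K, 0):
  V(4,0) = 31.267739; V(4,1) = 10.403950; V(4,2) = 0.150000; V(4,3) = 0.000000; V(4,4) = 0.000000
Backward induction: V(k, i) = exp(-r*dt) * [p * V(k+1, i) + (1-p) * V(k+1, i+1)].
  V(3,0) = exp(-r*dt) * [p*31.267739 + (1-p)*10.403950] = 19.018665
  V(3,1) = exp(-r*dt) * [p*10.403950 + (1-p)*0.150000] = 4.457777
  V(3,2) = exp(-r*dt) * [p*0.150000 + (1-p)*0.000000] = 0.063049
  V(3,3) = exp(-r*dt) * [p*0.000000 + (1-p)*0.000000] = 0.000000
  V(2,0) = exp(-r*dt) * [p*19.018665 + (1-p)*4.457777] = 10.511741
  V(2,1) = exp(-r*dt) * [p*4.457777 + (1-p)*0.063049] = 1.909332
  V(2,2) = exp(-r*dt) * [p*0.063049 + (1-p)*0.000000] = 0.026501
  V(1,0) = exp(-r*dt) * [p*10.511741 + (1-p)*1.909332] = 5.496729
  V(1,1) = exp(-r*dt) * [p*1.909332 + (1-p)*0.026501] = 0.817511
  V(0,0) = exp(-r*dt) * [p*5.496729 + (1-p)*0.817511] = 2.772140


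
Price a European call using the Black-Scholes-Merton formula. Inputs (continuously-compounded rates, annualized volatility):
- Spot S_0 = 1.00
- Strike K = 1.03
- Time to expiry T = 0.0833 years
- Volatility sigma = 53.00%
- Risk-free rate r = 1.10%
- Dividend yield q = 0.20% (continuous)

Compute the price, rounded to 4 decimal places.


d1 = (ln(S/K) + (r - q + 0.5*sigma^2) * T) / (sigma * sqrt(T)) = -0.11185153
d2 = d1 - sigma * sqrt(T) = -0.26481875
exp(-rT) = 0.99908412; exp(-qT) = 0.99983341
C = S_0 * exp(-qT) * N(d1) - K * exp(-rT) * N(d2)
N(d1) = 0.45547056; N(d2) = 0.39557455
C = 1.0000 * 0.99983341 * 0.45547056 - 1.0300 * 0.99908412 * 0.39557455 = 0.0483

Answer: Price = 0.0483


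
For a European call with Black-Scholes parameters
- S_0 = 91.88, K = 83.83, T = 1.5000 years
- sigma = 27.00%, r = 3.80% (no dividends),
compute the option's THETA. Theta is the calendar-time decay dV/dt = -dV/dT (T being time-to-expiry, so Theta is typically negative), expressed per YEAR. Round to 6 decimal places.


Answer: Theta = -5.185461

Derivation:
d1 = 0.6149956250; d2 = 0.2843145097
phi(d1) = 0.3302027753; exp(-qT) = 1.0000000000; exp(-rT) = 0.9445940694
Theta = -S*exp(-qT)*phi(d1)*sigma/(2*sqrt(T)) - r*K*exp(-rT)*N(d2) + q*S*exp(-qT)*N(d1)
N(d1) = 0.7307211952; N(d2) = 0.6119153162; sqrt(T) = 1.2247448714
Term 1 = -91.8800 * 1.0000000000 * 0.3302027753 * 0.2700 / (2 * 1.2247448714) = -3.3441815352
Term 2 = -0.0380 * 83.8300 * 0.9445940694 * 0.6119153162 = -1.8412790043
Term 3 = 0 (no dividend yield, q = 0)
Theta = -3.3441815352 + (-1.8412790043) + (0.0000000000) = -5.185461


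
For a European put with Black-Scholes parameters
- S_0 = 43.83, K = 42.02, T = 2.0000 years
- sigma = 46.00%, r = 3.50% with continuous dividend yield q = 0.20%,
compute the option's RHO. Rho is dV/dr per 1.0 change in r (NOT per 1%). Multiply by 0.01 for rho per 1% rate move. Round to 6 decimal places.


Answer: Rho = -44.128341

Derivation:
d1 = 0.4915511495; d2 = -0.1589870892
phi(d1) = 0.3535431276; exp(-qT) = 0.9960079893; exp(-rT) = 0.9323938199
N(-d2) = 0.5631604771
Rho = -K*T*exp(-rT)*N(-d2) = -42.0200 * 2.0000 * 0.9323938199 * 0.5631604771 = -44.128341


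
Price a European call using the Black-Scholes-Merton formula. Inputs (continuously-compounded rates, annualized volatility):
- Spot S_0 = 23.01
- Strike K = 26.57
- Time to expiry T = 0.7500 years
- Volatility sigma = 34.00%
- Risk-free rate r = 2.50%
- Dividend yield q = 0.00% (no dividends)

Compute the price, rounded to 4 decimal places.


Answer: Price = 1.5926

Derivation:
d1 = (ln(S/K) + (r - q + 0.5*sigma^2) * T) / (sigma * sqrt(T)) = -0.27765065
d2 = d1 - sigma * sqrt(T) = -0.57209929
exp(-rT) = 0.98142469; exp(-qT) = 1.00000000
C = S_0 * exp(-qT) * N(d1) - K * exp(-rT) * N(d2)
N(d1) = 0.39064027; N(d2) = 0.28362736
C = 23.0100 * 1.00000000 * 0.39064027 - 26.5700 * 0.98142469 * 0.28362736 = 1.5926


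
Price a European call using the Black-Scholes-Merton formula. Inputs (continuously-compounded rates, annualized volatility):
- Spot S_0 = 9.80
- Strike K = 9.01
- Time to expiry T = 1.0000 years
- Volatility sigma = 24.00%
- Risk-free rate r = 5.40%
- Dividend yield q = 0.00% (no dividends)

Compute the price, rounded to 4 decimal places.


Answer: Price = 1.6476

Derivation:
d1 = (ln(S/K) + (r - q + 0.5*sigma^2) * T) / (sigma * sqrt(T)) = 0.69519714
d2 = d1 - sigma * sqrt(T) = 0.45519714
exp(-rT) = 0.94743211; exp(-qT) = 1.00000000
C = S_0 * exp(-qT) * N(d1) - K * exp(-rT) * N(d2)
N(d1) = 0.75653412; N(d2) = 0.67551629
C = 9.8000 * 1.00000000 * 0.75653412 - 9.0100 * 0.94743211 * 0.67551629 = 1.6476


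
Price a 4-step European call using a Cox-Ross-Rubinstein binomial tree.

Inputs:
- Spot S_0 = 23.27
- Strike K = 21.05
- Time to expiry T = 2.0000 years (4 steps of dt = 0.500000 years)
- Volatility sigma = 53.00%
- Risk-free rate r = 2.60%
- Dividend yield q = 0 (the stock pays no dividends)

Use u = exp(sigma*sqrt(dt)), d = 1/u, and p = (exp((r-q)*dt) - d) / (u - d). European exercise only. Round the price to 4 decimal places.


Answer: Price = V(0,0) = 8.0273

Derivation:
dt = T/N = 0.500000
u = exp(sigma*sqrt(dt)) = 1.454652; d = 1/u = 0.687450
p = (exp((r-q)*dt) - d) / (u - d) = 0.424445
Discount per step: exp(-r*dt) = 0.987084
Stock lattice S(k, i) with i counting down-moves:
  k=0: S(0,0) = 23.2700
  k=1: S(1,0) = 33.8497; S(1,1) = 15.9970
  k=2: S(2,0) = 49.2396; S(2,1) = 23.2700; S(2,2) = 10.9971
  k=3: S(3,0) = 71.6265; S(3,1) = 33.8497; S(3,2) = 15.9970; S(3,3) = 7.5600
  k=4: S(4,0) = 104.1916; S(4,1) = 49.2396; S(4,2) = 23.2700; S(4,3) = 10.9971; S(4,4) = 5.1971
Terminal payoffs V(N, i) = max(S_T - K, 0):
  V(4,0) = 83.141583; V(4,1) = 28.189599; V(4,2) = 2.220000; V(4,3) = 0.000000; V(4,4) = 0.000000
Backward induction: V(k, i) = exp(-r*dt) * [p * V(k+1, i) + (1-p) * V(k+1, i+1)].
  V(3,0) = exp(-r*dt) * [p*83.141583 + (1-p)*28.189599] = 50.848353
  V(3,1) = exp(-r*dt) * [p*28.189599 + (1-p)*2.220000] = 13.071628
  V(3,2) = exp(-r*dt) * [p*2.220000 + (1-p)*0.000000] = 0.930098
  V(3,3) = exp(-r*dt) * [p*0.000000 + (1-p)*0.000000] = 0.000000
  V(2,0) = exp(-r*dt) * [p*50.848353 + (1-p)*13.071628] = 28.729846
  V(2,1) = exp(-r*dt) * [p*13.071628 + (1-p)*0.930098] = 6.004936
  V(2,2) = exp(-r*dt) * [p*0.930098 + (1-p)*0.000000] = 0.389677
  V(1,0) = exp(-r*dt) * [p*28.729846 + (1-p)*6.004936] = 15.448273
  V(1,1) = exp(-r*dt) * [p*6.004936 + (1-p)*0.389677] = 2.737229
  V(0,0) = exp(-r*dt) * [p*15.448273 + (1-p)*2.737229] = 8.027333


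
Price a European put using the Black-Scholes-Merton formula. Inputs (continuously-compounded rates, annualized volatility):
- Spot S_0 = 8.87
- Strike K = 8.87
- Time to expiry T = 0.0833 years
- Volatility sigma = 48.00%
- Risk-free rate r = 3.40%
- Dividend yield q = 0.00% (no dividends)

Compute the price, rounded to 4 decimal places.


d1 = (ln(S/K) + (r - q + 0.5*sigma^2) * T) / (sigma * sqrt(T)) = 0.08971191
d2 = d1 - sigma * sqrt(T) = -0.04882444
exp(-rT) = 0.99717181; exp(-qT) = 1.00000000
P = K * exp(-rT) * N(-d2) - S_0 * exp(-qT) * N(-d1)
N(-d1) = 0.46425808; N(-d2) = 0.51947040
P = 8.8700 * 0.99717181 * 0.51947040 - 8.8700 * 1.00000000 * 0.46425808 = 0.4767

Answer: Price = 0.4767


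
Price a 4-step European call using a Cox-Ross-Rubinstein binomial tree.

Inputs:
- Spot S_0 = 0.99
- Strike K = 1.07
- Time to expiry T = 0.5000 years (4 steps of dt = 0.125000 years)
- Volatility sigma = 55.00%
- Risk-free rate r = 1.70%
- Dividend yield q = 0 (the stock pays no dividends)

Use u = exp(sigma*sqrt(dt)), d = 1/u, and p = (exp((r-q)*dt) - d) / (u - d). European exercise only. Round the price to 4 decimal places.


dt = T/N = 0.125000
u = exp(sigma*sqrt(dt)) = 1.214648; d = 1/u = 0.823284
p = (exp((r-q)*dt) - d) / (u - d) = 0.456975
Discount per step: exp(-r*dt) = 0.997877
Stock lattice S(k, i) with i counting down-moves:
  k=0: S(0,0) = 0.9900
  k=1: S(1,0) = 1.2025; S(1,1) = 0.8151
  k=2: S(2,0) = 1.4606; S(2,1) = 0.9900; S(2,2) = 0.6710
  k=3: S(3,0) = 1.7741; S(3,1) = 1.2025; S(3,2) = 0.8151; S(3,3) = 0.5524
  k=4: S(4,0) = 2.1549; S(4,1) = 1.4606; S(4,2) = 0.9900; S(4,3) = 0.6710; S(4,4) = 0.4548
Terminal payoffs V(N, i) = max(S_T - K, 0):
  V(4,0) = 1.084949; V(4,1) = 0.390616; V(4,2) = 0.000000; V(4,3) = 0.000000; V(4,4) = 0.000000
Backward induction: V(k, i) = exp(-r*dt) * [p * V(k+1, i) + (1-p) * V(k+1, i+1)].
  V(3,0) = exp(-r*dt) * [p*1.084949 + (1-p)*0.390616] = 0.706406
  V(3,1) = exp(-r*dt) * [p*0.390616 + (1-p)*0.000000] = 0.178123
  V(3,2) = exp(-r*dt) * [p*0.000000 + (1-p)*0.000000] = 0.000000
  V(3,3) = exp(-r*dt) * [p*0.000000 + (1-p)*0.000000] = 0.000000
  V(2,0) = exp(-r*dt) * [p*0.706406 + (1-p)*0.178123] = 0.418644
  V(2,1) = exp(-r*dt) * [p*0.178123 + (1-p)*0.000000] = 0.081225
  V(2,2) = exp(-r*dt) * [p*0.000000 + (1-p)*0.000000] = 0.000000
  V(1,0) = exp(-r*dt) * [p*0.418644 + (1-p)*0.081225] = 0.234917
  V(1,1) = exp(-r*dt) * [p*0.081225 + (1-p)*0.000000] = 0.037039
  V(0,0) = exp(-r*dt) * [p*0.234917 + (1-p)*0.037039] = 0.127194

Answer: Price = V(0,0) = 0.1272


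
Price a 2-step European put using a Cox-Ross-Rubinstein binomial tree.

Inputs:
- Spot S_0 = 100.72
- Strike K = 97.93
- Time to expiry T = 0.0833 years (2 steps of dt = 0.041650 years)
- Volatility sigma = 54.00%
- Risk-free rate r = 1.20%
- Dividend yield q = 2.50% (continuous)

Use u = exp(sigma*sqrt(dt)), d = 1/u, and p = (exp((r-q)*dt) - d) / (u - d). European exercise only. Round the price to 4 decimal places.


dt = T/N = 0.041650
u = exp(sigma*sqrt(dt)) = 1.116507; d = 1/u = 0.895651
p = (exp((r-q)*dt) - d) / (u - d) = 0.470026
Discount per step: exp(-r*dt) = 0.999500
Stock lattice S(k, i) with i counting down-moves:
  k=0: S(0,0) = 100.7200
  k=1: S(1,0) = 112.4546; S(1,1) = 90.2099
  k=2: S(2,0) = 125.5563; S(2,1) = 100.7200; S(2,2) = 80.7966
Terminal payoffs V(N, i) = max(K - S_T, 0):
  V(2,0) = 0.000000; V(2,1) = 0.000000; V(2,2) = 17.133439
Backward induction: V(k, i) = exp(-r*dt) * [p * V(k+1, i) + (1-p) * V(k+1, i+1)].
  V(1,0) = exp(-r*dt) * [p*0.000000 + (1-p)*0.000000] = 0.000000
  V(1,1) = exp(-r*dt) * [p*0.000000 + (1-p)*17.133439] = 9.075745
  V(0,0) = exp(-r*dt) * [p*0.000000 + (1-p)*9.075745] = 4.807509

Answer: Price = V(0,0) = 4.8075


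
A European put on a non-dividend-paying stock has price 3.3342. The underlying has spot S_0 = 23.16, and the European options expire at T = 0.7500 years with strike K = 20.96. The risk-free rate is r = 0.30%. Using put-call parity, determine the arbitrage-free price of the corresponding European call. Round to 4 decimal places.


Answer: Call price = 5.5813

Derivation:
Put-call parity: C - P = S_0 * exp(-qT) - K * exp(-rT).
S_0 * exp(-qT) = 23.1600 * 1.00000000 = 23.16000000
K * exp(-rT) = 20.9600 * 0.99775253 = 20.91289302
C = P + S*exp(-qT) - K*exp(-rT)
C = 3.3342 + 23.16000000 - 20.91289302 = 5.5813


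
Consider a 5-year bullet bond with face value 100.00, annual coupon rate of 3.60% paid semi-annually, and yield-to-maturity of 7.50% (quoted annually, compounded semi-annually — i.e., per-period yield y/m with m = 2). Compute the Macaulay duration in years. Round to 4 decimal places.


Answer: Macaulay duration = 4.5773 years

Derivation:
Coupon per period c = face * coupon_rate / m = 1.800000
Periods per year m = 2; per-period yield y/m = 0.037500
Number of cashflows N = 10
Cashflows (t years, CF_t, discount factor 1/(1+y/m)^(m*t), PV):
  t = 0.5000: CF_t = 1.800000, DF = 0.963855, PV = 1.734940
  t = 1.0000: CF_t = 1.800000, DF = 0.929017, PV = 1.672231
  t = 1.5000: CF_t = 1.800000, DF = 0.895438, PV = 1.611789
  t = 2.0000: CF_t = 1.800000, DF = 0.863073, PV = 1.553532
  t = 2.5000: CF_t = 1.800000, DF = 0.831878, PV = 1.497380
  t = 3.0000: CF_t = 1.800000, DF = 0.801810, PV = 1.443258
  t = 3.5000: CF_t = 1.800000, DF = 0.772829, PV = 1.391092
  t = 4.0000: CF_t = 1.800000, DF = 0.744895, PV = 1.340811
  t = 4.5000: CF_t = 1.800000, DF = 0.717971, PV = 1.292348
  t = 5.0000: CF_t = 101.800000, DF = 0.692020, PV = 70.447685
Price P = sum_t PV_t = 83.985065
Macaulay numerator sum_t t * PV_t:
  t * PV_t at t = 0.5000: 0.867470
  t * PV_t at t = 1.0000: 1.672231
  t * PV_t at t = 1.5000: 2.417684
  t * PV_t at t = 2.0000: 3.107063
  t * PV_t at t = 2.5000: 3.743450
  t * PV_t at t = 3.0000: 4.329773
  t * PV_t at t = 3.5000: 4.868821
  t * PV_t at t = 4.0000: 5.363245
  t * PV_t at t = 4.5000: 5.815567
  t * PV_t at t = 5.0000: 352.238423
Macaulay duration D = (sum_t t * PV_t) / P = 384.423727 / 83.985065 = 4.577287


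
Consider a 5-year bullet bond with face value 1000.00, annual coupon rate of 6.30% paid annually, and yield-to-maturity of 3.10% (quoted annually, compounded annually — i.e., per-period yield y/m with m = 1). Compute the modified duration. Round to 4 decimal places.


Coupon per period c = face * coupon_rate / m = 63.000000
Periods per year m = 1; per-period yield y/m = 0.031000
Number of cashflows N = 5
Cashflows (t years, CF_t, discount factor 1/(1+y/m)^(m*t), PV):
  t = 1.0000: CF_t = 63.000000, DF = 0.969932, PV = 61.105723
  t = 2.0000: CF_t = 63.000000, DF = 0.940768, PV = 59.268402
  t = 3.0000: CF_t = 63.000000, DF = 0.912481, PV = 57.486326
  t = 4.0000: CF_t = 63.000000, DF = 0.885045, PV = 55.757833
  t = 5.0000: CF_t = 1063.000000, DF = 0.858434, PV = 912.514844
Price P = sum_t PV_t = 1146.133128
First compute Macaulay numerator sum_t t * PV_t:
  t * PV_t at t = 1.0000: 61.105723
  t * PV_t at t = 2.0000: 118.536804
  t * PV_t at t = 3.0000: 172.458978
  t * PV_t at t = 4.0000: 223.031333
  t * PV_t at t = 5.0000: 4562.574222
Macaulay duration D = 5137.707060 / 1146.133128 = 4.482644
Modified duration = D / (1 + y/m) = 4.482644 / (1 + 0.031000) = 4.347861

Answer: Modified duration = 4.3479


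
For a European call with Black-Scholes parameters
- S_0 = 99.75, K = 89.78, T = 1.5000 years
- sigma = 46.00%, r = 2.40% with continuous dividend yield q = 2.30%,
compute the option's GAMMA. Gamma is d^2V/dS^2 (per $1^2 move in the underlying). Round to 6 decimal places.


Answer: Gamma = 0.006137

Derivation:
d1 = 0.4712690864; d2 = -0.0921135545
phi(d1) = 0.3570120269; exp(-qT) = 0.9660883397; exp(-rT) = 0.9646402935
Gamma = exp(-qT) * phi(d1) / (S * sigma * sqrt(T)) = 0.9660883397 * 0.3570120269 / (99.7500 * 0.4600 * 1.2247448714) = 0.006137


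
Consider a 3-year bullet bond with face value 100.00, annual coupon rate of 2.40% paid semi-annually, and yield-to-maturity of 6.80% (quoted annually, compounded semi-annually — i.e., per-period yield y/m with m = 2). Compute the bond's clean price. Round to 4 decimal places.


Answer: Price = 88.2386

Derivation:
Coupon per period c = face * coupon_rate / m = 1.200000
Periods per year m = 2; per-period yield y/m = 0.034000
Number of cashflows N = 6
Cashflows (t years, CF_t, discount factor 1/(1+y/m)^(m*t), PV):
  t = 0.5000: CF_t = 1.200000, DF = 0.967118, PV = 1.160542
  t = 1.0000: CF_t = 1.200000, DF = 0.935317, PV = 1.122381
  t = 1.5000: CF_t = 1.200000, DF = 0.904562, PV = 1.085475
  t = 2.0000: CF_t = 1.200000, DF = 0.874818, PV = 1.049782
  t = 2.5000: CF_t = 1.200000, DF = 0.846052, PV = 1.015263
  t = 3.0000: CF_t = 101.200000, DF = 0.818233, PV = 82.805137
Price P = sum_t PV_t = 88.238579


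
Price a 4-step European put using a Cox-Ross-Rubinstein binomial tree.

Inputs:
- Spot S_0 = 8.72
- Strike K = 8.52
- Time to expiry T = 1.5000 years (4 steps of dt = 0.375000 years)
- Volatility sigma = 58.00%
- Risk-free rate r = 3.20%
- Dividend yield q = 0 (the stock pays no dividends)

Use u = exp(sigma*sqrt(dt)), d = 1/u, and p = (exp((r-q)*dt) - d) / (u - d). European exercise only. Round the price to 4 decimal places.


dt = T/N = 0.375000
u = exp(sigma*sqrt(dt)) = 1.426432; d = 1/u = 0.701050
p = (exp((r-q)*dt) - d) / (u - d) = 0.428770
Discount per step: exp(-r*dt) = 0.988072
Stock lattice S(k, i) with i counting down-moves:
  k=0: S(0,0) = 8.7200
  k=1: S(1,0) = 12.4385; S(1,1) = 6.1132
  k=2: S(2,0) = 17.7426; S(2,1) = 8.7200; S(2,2) = 4.2856
  k=3: S(3,0) = 25.3087; S(3,1) = 12.4385; S(3,2) = 6.1132; S(3,3) = 3.0044
  k=4: S(4,0) = 36.1011; S(4,1) = 17.7426; S(4,2) = 8.7200; S(4,3) = 4.2856; S(4,4) = 2.1063
Terminal payoffs V(N, i) = max(K - S_T, 0):
  V(4,0) = 0.000000; V(4,1) = 0.000000; V(4,2) = 0.000000; V(4,3) = 4.234372; V(4,4) = 6.413737
Backward induction: V(k, i) = exp(-r*dt) * [p * V(k+1, i) + (1-p) * V(k+1, i+1)].
  V(3,0) = exp(-r*dt) * [p*0.000000 + (1-p)*0.000000] = 0.000000
  V(3,1) = exp(-r*dt) * [p*0.000000 + (1-p)*0.000000] = 0.000000
  V(3,2) = exp(-r*dt) * [p*0.000000 + (1-p)*4.234372] = 2.389946
  V(3,3) = exp(-r*dt) * [p*4.234372 + (1-p)*6.413737] = 5.413931
  V(2,0) = exp(-r*dt) * [p*0.000000 + (1-p)*0.000000] = 0.000000
  V(2,1) = exp(-r*dt) * [p*0.000000 + (1-p)*2.389946] = 1.348923
  V(2,2) = exp(-r*dt) * [p*2.389946 + (1-p)*5.413931] = 4.068223
  V(1,0) = exp(-r*dt) * [p*0.000000 + (1-p)*1.348923] = 0.761353
  V(1,1) = exp(-r*dt) * [p*1.348923 + (1-p)*4.068223] = 2.867648
  V(0,0) = exp(-r*dt) * [p*0.761353 + (1-p)*2.867648] = 1.941098

Answer: Price = V(0,0) = 1.9411
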